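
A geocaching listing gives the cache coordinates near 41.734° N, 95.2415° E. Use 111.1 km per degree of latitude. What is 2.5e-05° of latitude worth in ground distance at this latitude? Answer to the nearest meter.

Along a meridian 2.5e-05° is 2.5e-05 × 111100 = 2.7775 m.

3 meters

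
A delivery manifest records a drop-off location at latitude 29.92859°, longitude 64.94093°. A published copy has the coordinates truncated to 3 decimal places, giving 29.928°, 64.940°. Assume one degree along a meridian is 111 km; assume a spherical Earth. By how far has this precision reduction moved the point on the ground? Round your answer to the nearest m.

111 m

The latitude changed by +0.00059° and the longitude by +0.00093°.
North–south shift: 0.00059 × 111000 = 65.49 m.
East–west at this latitude: 0.00093° × 111000 × cos 29.928° ≈ 0.00093 × 96198.5 = 89.4646 m.
Combined displacement = (65.49² + 89.4646²)^½ ≈ 110.873 m.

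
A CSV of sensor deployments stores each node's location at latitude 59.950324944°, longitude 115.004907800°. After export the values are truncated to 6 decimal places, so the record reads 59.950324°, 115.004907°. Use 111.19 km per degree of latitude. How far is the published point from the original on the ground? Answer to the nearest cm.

Δlat = 59.950324944 − 59.950324 = +0.000000944°; Δlon = 115.004907800 − 115.004907 = +0.000000800°.
N–S: 0.000000944° × 111190 m/° = 0.104963 m.
East–west at this latitude: 0.000000800° × 111190 × cos 59.9503° ≈ 0.000000800 × 55678.5 = 0.0445428 m.
Distance: √(0.104963² + 0.0445428²) ≈ 0.114024 m.
That is 0.114024 m = 11.402 cm.

11 cm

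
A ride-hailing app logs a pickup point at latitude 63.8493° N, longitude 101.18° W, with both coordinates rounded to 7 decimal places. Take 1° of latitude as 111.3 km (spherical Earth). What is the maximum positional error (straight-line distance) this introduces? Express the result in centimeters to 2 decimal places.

Rounding to 7 decimal places leaves each coordinate within ±5e-08° of the true value.
N–S: 5e-08° × 111300 m/° = 0.005565 m.
E–W at 63.8493°: 5e-08° × 111300 × cos 63.8493° = 5e-08 × 111300 × 0.4407 ≈ 0.00245268 m.
Worst case both components are at the extreme and orthogonal: √(0.005565² + 0.00245268²) ≈ 0.00608152 m.
That is 0.00608152 m = 0.60815 cm.

0.61 centimeters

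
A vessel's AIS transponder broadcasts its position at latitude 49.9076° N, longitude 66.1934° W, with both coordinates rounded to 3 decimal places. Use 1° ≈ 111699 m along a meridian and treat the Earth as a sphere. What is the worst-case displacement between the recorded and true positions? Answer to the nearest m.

Rounding to 3 decimal places leaves each coordinate within ±0.0005° of the true value.
Latitude error → 0.0005 × 111699 = 55.8495 m along the meridian.
E–W at 49.9076°: 0.0005° × 111699 × cos 49.9076° = 0.0005 × 111699 × 0.6440 ≈ 35.9683 m.
Combining orthogonally: (55.8495² + 35.9683²)^½ ≈ 66.4296 m.

66 m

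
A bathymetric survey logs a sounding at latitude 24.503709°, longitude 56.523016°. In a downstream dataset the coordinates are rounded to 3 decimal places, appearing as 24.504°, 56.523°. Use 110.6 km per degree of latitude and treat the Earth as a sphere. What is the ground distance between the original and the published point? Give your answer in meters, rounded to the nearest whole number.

32 meters

The latitude changed by -0.000291° and the longitude by +0.000016°.
North–south shift: -0.000291 × 110600 = -32.1846 m.
E–W at 24.504°: 0.000016° × 110600 × cos 24.504° = 0.000016 × 110600 × 0.9099 ≈ 1.61022 m.
Combined displacement = (32.1846² + 1.61022²)^½ ≈ 32.2249 m.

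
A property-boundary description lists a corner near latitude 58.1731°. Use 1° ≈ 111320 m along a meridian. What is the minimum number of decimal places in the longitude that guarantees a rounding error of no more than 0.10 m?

At 58.1731° one degree of longitude covers 111320 × cos 58.1731° ≈ 111320 × 0.5274 ≈ 58705.1 m.
Rounding to N decimal places gives at most 0.5 × 10⁻ᴺ degrees of error, i.e. 0.5 × 10⁻ᴺ × 58705.1 m.
Setting 29352.6 × 10⁻ᴺ ≤ 0.10 gives 10ᴺ ≥ 2.935e+05, i.e. N ≥ 5.47.
So 6 decimal places suffice (0.0294 m); 5 would allow up to 0.294 m.

6 decimal places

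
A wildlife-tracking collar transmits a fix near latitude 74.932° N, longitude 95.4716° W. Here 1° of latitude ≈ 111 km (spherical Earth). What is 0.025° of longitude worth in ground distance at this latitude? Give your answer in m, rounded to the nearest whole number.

One degree of longitude here spans 111000 × cos 74.932° = 111000 × 0.2600 ≈ 28856.1 m; 0.025° of that is 721.404 m.

721 m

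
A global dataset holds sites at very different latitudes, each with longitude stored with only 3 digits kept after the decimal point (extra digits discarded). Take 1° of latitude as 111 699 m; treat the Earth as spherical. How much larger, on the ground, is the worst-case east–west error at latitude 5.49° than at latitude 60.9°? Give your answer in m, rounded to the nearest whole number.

Truncating at 3 decimal places can drop up to a full unit in the last place, so the longitude may be off by as much as 0.001°.
At 5.49°: 0.001° × 111699 × cos 5.49° = 0.001 × 111699 × 0.9954 ≈ 111.19 m.
Error at 60.9° = 0.001° × 111699 × cos 60.9° ≈ 111.7 × 0.4863 = 54.323 m.
So the lower-latitude error exceeds the higher by 111.19 − 54.323 = 56.863 m.

57 m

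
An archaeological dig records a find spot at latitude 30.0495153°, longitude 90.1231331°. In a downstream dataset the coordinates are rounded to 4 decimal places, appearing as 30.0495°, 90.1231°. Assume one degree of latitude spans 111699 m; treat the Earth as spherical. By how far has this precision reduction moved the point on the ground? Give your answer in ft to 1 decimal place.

11.9 ft

Δlat = 30.0495153 − 30.0495 = +0.0000153°; Δlon = 90.1231331 − 90.1231 = +0.0000331°.
N–S: 0.0000153° × 111699 m/° = 1.70899 m.
E–W at 30.0495°: 0.0000331° × 111699 × cos 30.0495° = 0.0000331 × 111699 × 0.8656 ≈ 3.2003 m.
Distance: √(1.70899² + 3.2003²) ≈ 3.62803 m.
Converting: 3.62803 m × 3.2808 ft/m ≈ 11.903 ft.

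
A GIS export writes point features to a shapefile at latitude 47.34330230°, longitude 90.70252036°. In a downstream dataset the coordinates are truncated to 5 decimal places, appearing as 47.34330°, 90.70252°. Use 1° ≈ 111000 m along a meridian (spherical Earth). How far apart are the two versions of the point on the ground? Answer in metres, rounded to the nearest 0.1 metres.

0.3 metres

The latitude changed by +0.00000230° and the longitude by +0.00000036°.
N–S: 0.00000230° × 111000 m/° = 0.2553 m.
E–W at 47.3433°: 0.00000036° × 111000 × cos 47.3433° = 0.00000036 × 111000 × 0.6776 ≈ 0.0270771 m.
Hypotenuse of the two orthogonal shifts: √(0.2553² + 0.0270771²) = 0.256732 m.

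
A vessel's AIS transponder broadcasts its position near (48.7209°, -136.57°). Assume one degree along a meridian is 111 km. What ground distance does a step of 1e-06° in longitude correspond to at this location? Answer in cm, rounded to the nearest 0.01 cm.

7.32 cm

At 48.7209° a degree of longitude is 111000 × cos 48.7209° ≈ 73229.8 m, so 1e-06° corresponds to 0.0732298 m.
That is 0.0732298 m = 7.323 cm.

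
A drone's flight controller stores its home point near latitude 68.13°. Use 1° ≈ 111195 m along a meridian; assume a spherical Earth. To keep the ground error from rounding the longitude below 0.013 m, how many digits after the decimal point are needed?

7

At 68.13° one degree of longitude covers 111195 × cos 68.13° ≈ 111195 × 0.3725 ≈ 41420.4 m.
With N decimal places the half-ulp bound is 0.5·10⁻ᴺ°, or 0.5·10⁻ᴺ × 41420.4 m on the ground.
Need 0.5 × 41420.4 × 10⁻ᴺ ≤ 0.013 → 10⁻ᴺ ≤ 6.277e-07, so N ≥ 6.20.
So 7 decimal places suffice (0.00207 m); 6 would allow up to 0.0207 m.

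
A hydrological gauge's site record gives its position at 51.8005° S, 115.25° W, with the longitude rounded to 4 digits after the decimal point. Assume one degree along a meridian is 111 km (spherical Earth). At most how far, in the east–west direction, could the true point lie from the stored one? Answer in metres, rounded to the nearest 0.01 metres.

Rounding to 4 decimal places leaves the longitude within ±5e-05° of the true value.
At latitude 51.8005° a degree of longitude spans 111000 m × cos 51.8005° = 111000 × 0.6184 ≈ 68642.6 m.
Maximum E–W displacement: 5e-05 × 68642.6 = 3.43213 m.

3.43 metres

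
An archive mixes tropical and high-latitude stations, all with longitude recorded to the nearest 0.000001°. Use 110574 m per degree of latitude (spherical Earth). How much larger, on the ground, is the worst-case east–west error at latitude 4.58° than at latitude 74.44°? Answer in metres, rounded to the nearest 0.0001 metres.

0.0403 metres

Rounding to 6 decimal places leaves the longitude within ±5e-07° of the true value.
At 4.58°: 5e-07° × 110574 × cos 4.58° = 5e-07 × 110574 × 0.9968 ≈ 0.05511 m.
Error at 74.44° = 5e-07° × 110574 × cos 74.44° ≈ 0.055287 × 0.2682 = 0.014831 m.
Difference: 0.05511 − 0.014831 = 0.04028 m.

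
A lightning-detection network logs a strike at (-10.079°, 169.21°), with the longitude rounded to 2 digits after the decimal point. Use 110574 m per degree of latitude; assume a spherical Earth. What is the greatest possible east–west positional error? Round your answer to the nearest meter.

544 meters

Rounding to 2 decimal places leaves the longitude within ±0.005° of the true value.
Parallels shrink by cos φ, so at 10.079° a degree of longitude is 110574 × 0.9846 ≈ 108868 m.
Maximum E–W displacement: 0.005 × 108868 = 544.338 m.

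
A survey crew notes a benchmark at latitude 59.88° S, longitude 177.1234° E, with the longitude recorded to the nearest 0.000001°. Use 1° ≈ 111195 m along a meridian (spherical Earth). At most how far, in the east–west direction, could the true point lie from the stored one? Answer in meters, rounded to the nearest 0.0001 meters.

Rounding to 6 decimal places leaves the longitude within ±5e-07° of the true value.
One degree of longitude at 59.88° is 111195 × cos 59.88° ≈ 111195 × 0.5018 = 55799.1 m.
Maximum E–W displacement: 5e-07 × 55799.1 = 0.0278995 m.

0.0279 meters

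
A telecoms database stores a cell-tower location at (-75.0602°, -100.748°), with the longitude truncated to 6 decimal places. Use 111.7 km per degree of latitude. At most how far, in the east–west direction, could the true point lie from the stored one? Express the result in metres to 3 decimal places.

0.029 metres

Truncating at 6 decimal places can drop up to a full unit in the last place, so the longitude may be off by as much as 1e-06°.
One degree of longitude at 75.0602° is 111700 × cos 75.0602° ≈ 111700 × 0.2578 = 28796.7 m.
East–west error: 1e-06° × 28796.7 m/° ≈ 0.0287967 m.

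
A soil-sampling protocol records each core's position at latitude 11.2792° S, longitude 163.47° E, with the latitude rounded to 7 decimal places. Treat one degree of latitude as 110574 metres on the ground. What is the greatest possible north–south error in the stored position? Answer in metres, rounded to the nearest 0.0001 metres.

0.0055 metres

Rounding to 7 decimal places leaves the latitude within ±5e-08° of the true value.
Along the meridian that is 5e-08° × 110574 m/° = 0.0055287 m.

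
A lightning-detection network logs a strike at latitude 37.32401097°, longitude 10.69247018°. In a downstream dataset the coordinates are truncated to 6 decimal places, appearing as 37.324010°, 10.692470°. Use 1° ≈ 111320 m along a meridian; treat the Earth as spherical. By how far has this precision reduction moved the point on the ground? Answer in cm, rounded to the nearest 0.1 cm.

10.9 cm

Δlat = 37.32401097 − 37.324010 = +0.00000097°; Δlon = 10.69247018 − 10.692470 = +0.00000018°.
North–south shift: 0.00000097 × 111320 = 0.10798 m.
E–W at 37.324°: 0.00000018° × 111320 × cos 37.324° = 0.00000018 × 111320 × 0.7952 ≈ 0.0159343 m.
Combined displacement = (0.10798² + 0.0159343²)^½ ≈ 0.10915 m.
That is 0.10915 m = 10.915 cm.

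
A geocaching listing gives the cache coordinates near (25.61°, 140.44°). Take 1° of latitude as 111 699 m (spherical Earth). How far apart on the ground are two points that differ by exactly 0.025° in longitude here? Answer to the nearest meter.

0.025° of longitude at 25.61° is 0.025 × 111699 × cos 25.61° ≈ 0.025 × 100725 = 2518.13 m.

2518 meters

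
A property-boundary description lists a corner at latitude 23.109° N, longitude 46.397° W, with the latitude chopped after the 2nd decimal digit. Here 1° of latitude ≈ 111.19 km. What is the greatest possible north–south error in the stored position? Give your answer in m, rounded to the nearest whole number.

Truncating at 2 decimal places can drop up to a full unit in the last place, so the latitude may be off by as much as 0.01°.
So the N–S error is at most 0.01 × 111190 = 1111.9 m.

1112 m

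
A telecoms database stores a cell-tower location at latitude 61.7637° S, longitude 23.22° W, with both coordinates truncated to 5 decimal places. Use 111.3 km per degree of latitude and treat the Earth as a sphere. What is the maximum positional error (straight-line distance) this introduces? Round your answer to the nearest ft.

4 ft

Truncating at 5 decimal places can drop up to a full unit in the last place, so each coordinate may be off by as much as 1e-05°.
North–south component: 1e-05° × 111300 = 1.113 m.
E–W at 61.7637°: 1e-05° × 111300 × cos 61.7637° = 1e-05 × 111300 × 0.4731 ≈ 0.52657 m.
Combining orthogonally: (1.113² + 0.52657²)^½ ≈ 1.23128 m.
Converting: 1.23128 m × 3.2808 ft/m ≈ 4.0396 ft.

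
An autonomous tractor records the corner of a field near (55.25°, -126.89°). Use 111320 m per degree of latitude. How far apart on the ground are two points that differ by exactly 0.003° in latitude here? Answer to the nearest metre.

334 metres

Along a meridian 0.003° is 0.003 × 111320 = 333.96 m.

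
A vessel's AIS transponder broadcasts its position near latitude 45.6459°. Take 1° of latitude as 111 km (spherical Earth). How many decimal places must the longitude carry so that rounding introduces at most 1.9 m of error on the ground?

At 45.6459° one degree of longitude covers 111000 × cos 45.6459° ≈ 111000 × 0.6991 ≈ 77599.1 m.
With N decimal places the half-ulp bound is 0.5·10⁻ᴺ°, or 0.5·10⁻ᴺ × 77599.1 m on the ground.
Setting 38799.5 × 10⁻ᴺ ≤ 1.9 gives 10ᴺ ≥ 2.042e+04, i.e. N ≥ 4.31.
So 5 decimal places suffice (0.388 m); 4 would allow up to 3.88 m.

5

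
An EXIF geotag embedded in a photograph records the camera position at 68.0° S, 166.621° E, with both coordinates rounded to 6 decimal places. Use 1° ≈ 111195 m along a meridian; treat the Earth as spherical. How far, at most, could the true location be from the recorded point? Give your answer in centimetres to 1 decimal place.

Rounding to 6 decimal places leaves each coordinate within ±5e-07° of the true value.
Latitude error → 5e-07 × 111195 = 0.0555975 m along the meridian.
East–west component at 68°: 5e-07° × 111195 × cos 68° ≈ 5e-07 × 41654.4 ≈ 0.0208272 m.
The two errors are perpendicular, so the maximum displacement is √(0.0555975² + 0.0208272²) ≈ 0.0593705 m.
That is 0.0593705 m = 5.937 cm.

5.9 centimetres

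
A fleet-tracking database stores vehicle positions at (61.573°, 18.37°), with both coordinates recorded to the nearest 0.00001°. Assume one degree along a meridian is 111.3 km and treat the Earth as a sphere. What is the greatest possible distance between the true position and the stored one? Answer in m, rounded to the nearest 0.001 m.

0.616 m

Rounding to 5 decimal places leaves each coordinate within ±5e-06° of the true value.
North–south component: 5e-06° × 111300 = 0.5565 m.
East–west component at 61.573°: 5e-06° × 111300 × cos 61.573° ≈ 5e-06 × 52983.1 ≈ 0.264916 m.
The two errors are perpendicular, so the maximum displacement is √(0.5565² + 0.264916²) ≈ 0.616338 m.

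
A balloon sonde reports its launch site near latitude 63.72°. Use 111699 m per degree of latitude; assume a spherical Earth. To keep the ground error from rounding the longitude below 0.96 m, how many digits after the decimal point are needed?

5 decimal places

At 63.72° one degree of longitude covers 111699 × cos 63.72° ≈ 111699 × 0.4428 ≈ 49455.7 m.
With N decimal places the half-ulp bound is 0.5·10⁻ᴺ°, or 0.5·10⁻ᴺ × 49455.7 m on the ground.
Setting 24727.8 × 10⁻ᴺ ≤ 0.96 gives 10ᴺ ≥ 2.576e+04, i.e. N ≥ 4.41.
So 5 decimal places suffice (0.247 m); 4 would allow up to 2.47 m.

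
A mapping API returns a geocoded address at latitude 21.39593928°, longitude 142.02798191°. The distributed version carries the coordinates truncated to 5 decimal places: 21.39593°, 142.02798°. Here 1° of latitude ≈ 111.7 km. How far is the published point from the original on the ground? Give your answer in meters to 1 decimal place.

Δlat = 21.39593928 − 21.39593 = +0.00000928°; Δlon = 142.02798191 − 142.02798 = +0.00000191°.
North–south shift: 0.00000928 × 111700 = 1.03658 m.
E–W at 21.3959°: 0.00000191° × 111700 × cos 21.3959° = 0.00000191 × 111700 × 0.9311 ≈ 0.198643 m.
Hypotenuse of the two orthogonal shifts: √(1.03658² + 0.198643²) = 1.05544 m.

1.1 meters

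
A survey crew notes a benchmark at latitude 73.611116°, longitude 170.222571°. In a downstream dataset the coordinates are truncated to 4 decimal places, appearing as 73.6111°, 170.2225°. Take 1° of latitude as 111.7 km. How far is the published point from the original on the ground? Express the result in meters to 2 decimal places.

The latitude changed by +0.000016° and the longitude by +0.000071°.
N–S: 0.000016° × 111700 m/° = 1.7872 m.
East–west at this latitude: 0.000071° × 111700 × cos 73.6111° ≈ 0.000071 × 31516.8 = 2.23769 m.
Combined displacement = (1.7872² + 2.23769²)^½ ≈ 2.8638 m.

2.86 meters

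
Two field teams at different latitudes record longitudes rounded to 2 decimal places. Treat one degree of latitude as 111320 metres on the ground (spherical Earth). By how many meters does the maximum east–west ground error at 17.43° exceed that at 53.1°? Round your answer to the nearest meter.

197 meters

Rounding to 2 decimal places leaves the longitude within ±0.005° of the true value.
At 17.43°: 0.005° × 111320 × cos 17.43° = 0.005 × 111320 × 0.9541 ≈ 531.04 m.
At 53.1°: 0.005° × 111320 × cos 53.1° = 0.005 × 111320 × 0.6004 ≈ 334.19 m.
Difference: 531.04 − 334.19 = 196.85 m.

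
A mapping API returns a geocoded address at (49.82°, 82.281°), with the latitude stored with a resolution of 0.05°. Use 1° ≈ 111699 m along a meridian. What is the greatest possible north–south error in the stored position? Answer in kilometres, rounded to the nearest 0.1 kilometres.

2.8 kilometres

With a 0.05° grid the true value lies within half a step, ±0.05°/2 = ±0.025°, of the stored one.
Along the meridian that is 0.025° × 111699 m/° = 2792.48 m.
That is 2792.48 m = 2.7925 km.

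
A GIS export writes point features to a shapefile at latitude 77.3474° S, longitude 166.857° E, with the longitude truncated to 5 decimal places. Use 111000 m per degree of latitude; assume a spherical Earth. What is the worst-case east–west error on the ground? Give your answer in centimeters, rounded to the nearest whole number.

Truncating at 5 decimal places can drop up to a full unit in the last place, so the longitude may be off by as much as 1e-05°.
Parallels shrink by cos φ, so at 77.3474° a degree of longitude is 111000 × 0.2190 ≈ 24313.3 m.
So at most 1e-05° × 24313.3 ≈ 0.243133 m east–west.
That is 0.243133 m = 24.313 cm.

24 centimeters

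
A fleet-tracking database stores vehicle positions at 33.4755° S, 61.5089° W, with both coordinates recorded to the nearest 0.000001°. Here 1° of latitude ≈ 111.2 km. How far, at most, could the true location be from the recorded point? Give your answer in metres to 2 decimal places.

Rounding to 6 decimal places leaves each coordinate within ±5e-07° of the true value.
N–S: 5e-07° × 111200 m/° = 0.0556 m.
E–W at 33.4755°: 5e-07° × 111200 × cos 33.4755° = 5e-07 × 111200 × 0.8341 ≈ 0.0463772 m.
Combining orthogonally: (0.0556² + 0.0463772²)^½ ≈ 0.0724031 m.

0.07 metres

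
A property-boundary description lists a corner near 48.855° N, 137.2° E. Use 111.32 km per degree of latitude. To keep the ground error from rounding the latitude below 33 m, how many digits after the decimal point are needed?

4 decimal places

One degree of latitude covers 111320 m.
N decimal places → at most half a unit in the last place, 0.5 × 10⁻ᴺ° = 111320/2 × 10⁻ᴺ m.
Setting 55660 × 10⁻ᴺ ≤ 33 gives 10ᴺ ≥ 1687, i.e. N ≥ 3.23.
So 4 decimal places suffice (5.57 m); 3 would allow up to 55.7 m.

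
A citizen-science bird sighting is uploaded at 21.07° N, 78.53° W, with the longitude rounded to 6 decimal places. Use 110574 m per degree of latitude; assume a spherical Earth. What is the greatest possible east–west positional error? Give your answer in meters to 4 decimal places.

0.0516 meters

Rounding to 6 decimal places leaves the longitude within ±5e-07° of the true value.
Parallels shrink by cos φ, so at 21.07° a degree of longitude is 110574 × 0.9331 ≈ 103181 m.
Maximum E–W displacement: 5e-07 × 103181 = 0.0515906 m.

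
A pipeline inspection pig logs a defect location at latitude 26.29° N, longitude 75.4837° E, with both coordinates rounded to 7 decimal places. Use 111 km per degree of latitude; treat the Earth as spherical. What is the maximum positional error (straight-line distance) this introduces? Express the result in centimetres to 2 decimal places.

0.75 centimetres

Rounding to 7 decimal places leaves each coordinate within ±5e-08° of the true value.
North–south component: 5e-08° × 111000 = 0.00555 m.
E–W at 26.29°: 5e-08° × 111000 × cos 26.29° = 5e-08 × 111000 × 0.8966 ≈ 0.00497593 m.
The two errors are perpendicular, so the maximum displacement is √(0.00555² + 0.00497593²) ≈ 0.00745402 m.
That is 0.00745402 m = 0.7454 cm.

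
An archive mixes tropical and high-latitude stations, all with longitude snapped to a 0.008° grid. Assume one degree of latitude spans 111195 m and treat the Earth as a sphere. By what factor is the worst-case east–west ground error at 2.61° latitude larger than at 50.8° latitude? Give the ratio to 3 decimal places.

With a 0.008° grid the true value lies within half a step, ±0.008°/2 = ±0.004°, of the stored one.
Error at 2.61° = 0.004° × 111195 × cos 2.61° ≈ 444.78 × 0.9990 = 444.32 m.
Error at 50.8° = 0.004° × 111195 × cos 50.8° ≈ 444.78 × 0.6320 = 281.11 m.
The ratio reduces to cos 2.61° / cos 50.8° = 0.9990/0.6320 ≈ 1.5806.

1.581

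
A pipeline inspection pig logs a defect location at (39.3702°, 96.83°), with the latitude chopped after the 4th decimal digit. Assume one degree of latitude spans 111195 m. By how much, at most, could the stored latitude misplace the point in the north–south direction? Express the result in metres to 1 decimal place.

Truncating at 4 decimal places can drop up to a full unit in the last place, so the latitude may be off by as much as 0.0001°.
North–south distance: 0.0001° × 111195 m/° = 11.1195 m.

11.1 metres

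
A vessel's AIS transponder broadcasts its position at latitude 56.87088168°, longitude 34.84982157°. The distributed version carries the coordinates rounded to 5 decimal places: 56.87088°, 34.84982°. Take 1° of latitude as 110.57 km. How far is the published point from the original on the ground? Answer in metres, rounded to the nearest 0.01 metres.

0.21 metres

The latitude changed by +0.00000168° and the longitude by +0.00000157°.
North–south shift: 0.00000168 × 110570 = 0.185758 m.
E–W at 56.8709°: 0.00000157° × 110570 × cos 56.8709° = 0.00000157 × 110570 × 0.5465 ≈ 0.0948744 m.
Combined displacement = (0.185758² + 0.0948744²)^½ ≈ 0.208583 m.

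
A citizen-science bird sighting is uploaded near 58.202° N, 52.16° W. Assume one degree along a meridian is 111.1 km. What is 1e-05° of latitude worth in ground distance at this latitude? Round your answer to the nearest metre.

Along a meridian 1e-05° is 1e-05 × 111100 = 1.111 m.

1 metres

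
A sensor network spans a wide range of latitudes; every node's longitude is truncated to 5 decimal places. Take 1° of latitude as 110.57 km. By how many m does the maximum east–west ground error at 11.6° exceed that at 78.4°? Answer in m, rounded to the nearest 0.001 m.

0.861 m

Truncating at 5 decimal places can drop up to a full unit in the last place, so the longitude may be off by as much as 1e-05°.
Error at 11.6° = 1e-05° × 110570 × cos 11.6° ≈ 1.1057 × 0.9796 = 1.0831 m.
Error at 78.4° = 1e-05° × 110570 × cos 78.4° ≈ 1.1057 × 0.2011 = 0.22233 m.
So the lower-latitude error exceeds the higher by 1.0831 − 0.22233 = 0.86078 m.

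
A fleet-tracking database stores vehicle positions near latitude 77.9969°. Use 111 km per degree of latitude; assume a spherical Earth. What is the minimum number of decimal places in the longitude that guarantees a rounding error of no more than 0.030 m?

At 77.9969° one degree of longitude covers 111000 × cos 77.9969° ≈ 111000 × 0.2080 ≈ 23084.1 m.
Rounding to N decimal places gives at most 0.5 × 10⁻ᴺ degrees of error, i.e. 0.5 × 10⁻ᴺ × 23084.1 m.
Need 0.5 × 23084.1 × 10⁻ᴺ ≤ 0.030 → 10⁻ᴺ ≤ 2.599e-06, so N ≥ 5.59.
N = 5 would give 0.115 m (too coarse); N = 6 gives 0.0115 m ≤ 0.030 m.

6 decimal places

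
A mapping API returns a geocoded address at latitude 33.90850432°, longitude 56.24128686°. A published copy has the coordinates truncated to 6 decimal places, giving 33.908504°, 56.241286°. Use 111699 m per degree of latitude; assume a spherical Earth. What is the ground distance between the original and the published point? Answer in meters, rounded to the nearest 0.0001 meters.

0.0874 meters

The latitude changed by +0.00000032° and the longitude by +0.00000086°.
North–south shift: 0.00000032 × 111699 = 0.0357437 m.
East–west at this latitude: 0.00000086° × 111699 × cos 33.9085° ≈ 0.00000086 × 92702.3 = 0.079724 m.
Combined displacement = (0.0357437² + 0.079724²)^½ ≈ 0.08737 m.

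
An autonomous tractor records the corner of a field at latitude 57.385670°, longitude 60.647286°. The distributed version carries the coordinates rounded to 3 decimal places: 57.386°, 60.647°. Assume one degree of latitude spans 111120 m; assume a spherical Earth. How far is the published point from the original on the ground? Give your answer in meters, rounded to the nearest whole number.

40 meters

Δlat = 57.385670 − 57.386 = -0.000330°; Δlon = 60.647286 − 60.647 = +0.000286°.
North–south shift: -0.000330 × 111120 = -36.6696 m.
East–west at this latitude: 0.000286° × 111120 × cos 57.386° ≈ 0.000286 × 59891.1 = 17.1288 m.
Hypotenuse of the two orthogonal shifts: √(36.6696² + 17.1288²) = 40.4729 m.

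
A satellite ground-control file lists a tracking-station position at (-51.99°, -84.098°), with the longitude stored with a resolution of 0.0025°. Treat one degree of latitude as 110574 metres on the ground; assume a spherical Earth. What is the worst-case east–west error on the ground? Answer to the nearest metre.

With a 0.0025° grid the true value lies within half a step, ±0.0025°/2 = ±0.00125°, of the stored one.
At latitude 51.99° a degree of longitude spans 110574 m × cos 51.99° = 110574 × 0.6158 ≈ 68091.4 m.
East–west error: 0.00125° × 68091.4 m/° ≈ 85.1142 m.

85 metres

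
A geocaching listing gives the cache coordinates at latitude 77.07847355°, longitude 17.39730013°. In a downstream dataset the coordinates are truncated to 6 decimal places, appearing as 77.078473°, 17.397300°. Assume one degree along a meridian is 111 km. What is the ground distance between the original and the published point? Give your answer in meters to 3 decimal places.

Δlat = 77.07847355 − 77.078473 = +0.00000055°; Δlon = 17.39730013 − 17.397300 = +0.00000013°.
N–S: 0.00000055° × 111000 m/° = 0.06105 m.
East–west at this latitude: 0.00000013° × 111000 × cos 77.0785° ≈ 0.00000013 × 24821.4 = 0.00322678 m.
Combined displacement = (0.06105² + 0.00322678²)^½ ≈ 0.0611352 m.

0.061 meters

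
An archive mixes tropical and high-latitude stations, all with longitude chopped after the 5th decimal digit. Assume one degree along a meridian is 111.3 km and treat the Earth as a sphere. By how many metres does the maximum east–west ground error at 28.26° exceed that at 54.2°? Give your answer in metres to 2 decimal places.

0.33 metres

Truncating at 5 decimal places can drop up to a full unit in the last place, so the longitude may be off by as much as 1e-05°.
Error at 28.26° = 1e-05° × 111300 × cos 28.26° ≈ 1.113 × 0.8808 = 0.98034 m.
Error at 54.2° = 1e-05° × 111300 × cos 54.2° ≈ 1.113 × 0.5850 = 0.65106 m.
So the lower-latitude error exceeds the higher by 0.98034 − 0.65106 = 0.32928 m.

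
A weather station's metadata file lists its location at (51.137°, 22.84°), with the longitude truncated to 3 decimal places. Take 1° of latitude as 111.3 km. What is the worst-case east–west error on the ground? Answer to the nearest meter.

Truncating at 3 decimal places can drop up to a full unit in the last place, so the longitude may be off by as much as 0.001°.
Parallels shrink by cos φ, so at 51.137° a degree of longitude is 111300 × 0.6275 ≈ 69836.3 m.
So at most 0.001° × 69836.3 ≈ 69.8363 m east–west.

70 meters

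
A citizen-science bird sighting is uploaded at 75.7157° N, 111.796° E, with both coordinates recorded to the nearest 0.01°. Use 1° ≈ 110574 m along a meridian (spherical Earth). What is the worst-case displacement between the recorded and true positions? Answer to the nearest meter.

569 meters

Rounding to 2 decimal places leaves each coordinate within ±0.005° of the true value.
N–S: 0.005° × 110574 m/° = 552.87 m.
E–W at 75.7157°: 0.005° × 110574 × cos 75.7157° = 0.005 × 110574 × 0.2467 ≈ 136.412 m.
Combining orthogonally: (552.87² + 136.412²)^½ ≈ 569.45 m.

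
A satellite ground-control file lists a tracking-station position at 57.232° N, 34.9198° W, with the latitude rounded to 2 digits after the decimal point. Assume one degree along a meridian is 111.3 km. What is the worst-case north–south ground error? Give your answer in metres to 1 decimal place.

556.5 metres

Rounding to 2 decimal places leaves the latitude within ±0.005° of the true value.
So the N–S error is at most 0.005 × 111300 = 556.5 m.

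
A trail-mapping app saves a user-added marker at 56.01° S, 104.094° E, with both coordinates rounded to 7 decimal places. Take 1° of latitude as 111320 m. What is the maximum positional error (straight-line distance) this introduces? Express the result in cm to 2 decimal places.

0.64 cm

Rounding to 7 decimal places leaves each coordinate within ±5e-08° of the true value.
N–S: 5e-08° × 111320 m/° = 0.005566 m.
E–W at 56.01°: 5e-08° × 111320 × cos 56.01° = 5e-08 × 111320 × 0.5590 ≈ 0.00311166 m.
The two errors are perpendicular, so the maximum displacement is √(0.005566² + 0.00311166²) ≈ 0.00637674 m.
That is 0.00637674 m = 0.63767 cm.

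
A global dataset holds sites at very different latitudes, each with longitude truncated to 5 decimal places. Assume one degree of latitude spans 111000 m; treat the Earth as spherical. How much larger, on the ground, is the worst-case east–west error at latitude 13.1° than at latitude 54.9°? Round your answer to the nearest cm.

Truncating at 5 decimal places can drop up to a full unit in the last place, so the longitude may be off by as much as 1e-05°.
At 13.1°: 1e-05° × 111000 × cos 13.1° = 1e-05 × 111000 × 0.9740 ≈ 1.0811 m.
Error at 54.9° = 1e-05° × 111000 × cos 54.9° ≈ 1.11 × 0.5750 = 0.63826 m.
So the lower-latitude error exceeds the higher by 1.0811 − 0.63826 = 0.44286 m.
That is 0.442857 m = 44.286 cm.

44 cm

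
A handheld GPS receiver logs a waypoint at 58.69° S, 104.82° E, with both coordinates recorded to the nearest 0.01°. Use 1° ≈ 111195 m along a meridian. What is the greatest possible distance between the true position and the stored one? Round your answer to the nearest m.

627 m

Rounding to 2 decimal places leaves each coordinate within ±0.005° of the true value.
N–S: 0.005° × 111195 m/° = 555.975 m.
East–west component at 58.69°: 0.005° × 111195 × cos 58.69° ≈ 0.005 × 57784.5 ≈ 288.923 m.
Worst case both components are at the extreme and orthogonal: √(555.975² + 288.923²) ≈ 626.566 m.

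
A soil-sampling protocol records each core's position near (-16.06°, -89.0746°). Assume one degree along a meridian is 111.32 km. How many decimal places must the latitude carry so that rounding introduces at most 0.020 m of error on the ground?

One degree of latitude covers 111320 m.
Rounding to N decimal places gives at most 0.5 × 10⁻ᴺ degrees of error, i.e. 0.5 × 10⁻ᴺ × 111320 m.
Need 0.5 × 111320 × 10⁻ᴺ ≤ 0.020 → 10⁻ᴺ ≤ 3.593e-07, so N ≥ 6.44.
N = 6 would give 0.0557 m (too coarse); N = 7 gives 0.00557 m ≤ 0.020 m.

7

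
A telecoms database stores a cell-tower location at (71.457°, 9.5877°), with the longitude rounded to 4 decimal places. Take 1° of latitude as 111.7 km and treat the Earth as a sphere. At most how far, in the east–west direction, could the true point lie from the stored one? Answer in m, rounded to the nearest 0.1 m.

Rounding to 4 decimal places leaves the longitude within ±5e-05° of the true value.
At latitude 71.457° a degree of longitude spans 111700 m × cos 71.457° = 111700 × 0.3180 ≈ 35522.4 m.
So at most 5e-05° × 35522.4 ≈ 1.77612 m east–west.

1.8 m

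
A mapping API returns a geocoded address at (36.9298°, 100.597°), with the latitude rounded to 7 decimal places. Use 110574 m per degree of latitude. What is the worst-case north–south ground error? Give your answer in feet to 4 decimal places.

0.0181 feet

Rounding to 7 decimal places leaves the latitude within ±5e-08° of the true value.
So the N–S error is at most 5e-08 × 110574 = 0.0055287 m.
In feet: 0.0055287 m ÷ 0.3048 ≈ 0.018139 ft.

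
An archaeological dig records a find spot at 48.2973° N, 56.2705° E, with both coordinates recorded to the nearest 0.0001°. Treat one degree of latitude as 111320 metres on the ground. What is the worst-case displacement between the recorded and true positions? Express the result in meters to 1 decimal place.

6.7 meters

Rounding to 4 decimal places leaves each coordinate within ±5e-05° of the true value.
North–south component: 5e-05° × 111320 = 5.566 m.
East–west component at 48.2973°: 5e-05° × 111320 × cos 48.2973° ≈ 5e-05 × 74057.4 ≈ 3.70287 m.
Combining orthogonally: (5.566² + 3.70287²)^½ ≈ 6.68518 m.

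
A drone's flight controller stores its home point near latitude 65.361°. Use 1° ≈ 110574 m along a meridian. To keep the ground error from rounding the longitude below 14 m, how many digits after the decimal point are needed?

4

At 65.361° one degree of longitude covers 110574 × cos 65.361° ≈ 110574 × 0.4169 ≈ 46098.3 m.
N decimal places → at most half a unit in the last place, 0.5 × 10⁻ᴺ° = 46098.3/2 × 10⁻ᴺ m.
Need 0.5 × 46098.3 × 10⁻ᴺ ≤ 14 → 10⁻ᴺ ≤ 6.074e-04, so N ≥ 3.22.
At 3 places the error can reach 23 m, but 4 places keeps it to 2.3 m.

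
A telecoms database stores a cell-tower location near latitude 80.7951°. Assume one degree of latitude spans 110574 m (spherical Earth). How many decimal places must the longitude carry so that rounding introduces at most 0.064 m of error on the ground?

6

At 80.7951° one degree of longitude covers 110574 × cos 80.7951° ≈ 110574 × 0.1600 ≈ 17688 m.
Rounding to N decimal places gives at most 0.5 × 10⁻ᴺ degrees of error, i.e. 0.5 × 10⁻ᴺ × 17688 m.
Setting 8844.02 × 10⁻ᴺ ≤ 0.064 gives 10ᴺ ≥ 1.382e+05, i.e. N ≥ 5.14.
At 5 places the error can reach 0.0884 m, but 6 places keeps it to 0.00884 m.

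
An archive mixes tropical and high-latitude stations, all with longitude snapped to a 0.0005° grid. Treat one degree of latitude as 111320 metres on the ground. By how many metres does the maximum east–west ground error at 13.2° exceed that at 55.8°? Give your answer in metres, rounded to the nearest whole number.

With a 0.0005° grid the true value lies within half a step, ±0.0005°/2 = ±0.00025°, of the stored one.
At 13.2°: 0.00025° × 111320 × cos 13.2° = 0.00025 × 111320 × 0.9736 ≈ 27.095 m.
At 55.8°: 0.00025° × 111320 × cos 55.8° = 0.00025 × 111320 × 0.5621 ≈ 15.643 m.
So the lower-latitude error exceeds the higher by 27.095 − 15.643 = 11.452 m.

11 metres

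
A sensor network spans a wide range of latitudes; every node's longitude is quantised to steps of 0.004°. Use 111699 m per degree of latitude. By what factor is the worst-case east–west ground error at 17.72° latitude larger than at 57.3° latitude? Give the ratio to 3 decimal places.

With a 0.004° grid the true value lies within half a step, ±0.004°/2 = ±0.002°, of the stored one.
At 17.72°: 0.002° × 111699 × cos 17.72° = 0.002 × 111699 × 0.9526 ≈ 212.8 m.
At 57.3°: 0.002° × 111699 × cos 57.3° = 0.002 × 111699 × 0.5402 ≈ 120.69 m.
Ratio: 212.8 / 120.69 = cos 17.72° / cos 57.3° ≈ 1.7632.

1.763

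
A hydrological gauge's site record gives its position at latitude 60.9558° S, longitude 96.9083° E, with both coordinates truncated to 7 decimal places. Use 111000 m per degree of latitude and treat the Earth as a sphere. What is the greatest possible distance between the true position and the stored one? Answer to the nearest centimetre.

1 centimetres

Truncating at 7 decimal places can drop up to a full unit in the last place, so each coordinate may be off by as much as 1e-07°.
Latitude error → 1e-07 × 111000 = 0.0111 m along the meridian.
Longitude error → 1e-07 × 111000 × cos 60.9558° = 1e-07 × 111000 × 0.4855 ≈ 0.00538887 m.
Combining orthogonally: (0.0111² + 0.00538887²)^½ ≈ 0.012339 m.
That is 0.012339 m = 1.2339 cm.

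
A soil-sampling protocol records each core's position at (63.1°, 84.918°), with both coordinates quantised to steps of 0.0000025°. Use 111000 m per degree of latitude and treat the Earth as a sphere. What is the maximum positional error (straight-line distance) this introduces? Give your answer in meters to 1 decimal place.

0.2 meters

With a 0.0000025° grid the true value lies within half a step, ±0.0000025°/2 = ±1.25e-06°, of the stored one.
Latitude error → 1.25e-06 × 111000 = 0.13875 m along the meridian.
E–W at 63.1°: 1.25e-06° × 111000 × cos 63.1° = 1.25e-06 × 111000 × 0.4524 ≈ 0.0627753 m.
The two errors are perpendicular, so the maximum displacement is √(0.13875² + 0.0627753²) ≈ 0.15229 m.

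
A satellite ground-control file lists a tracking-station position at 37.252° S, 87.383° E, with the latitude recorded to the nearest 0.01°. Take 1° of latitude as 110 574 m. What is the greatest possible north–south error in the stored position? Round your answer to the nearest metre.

553 metres

Rounding to 2 decimal places leaves the latitude within ±0.005° of the true value.
So the N–S error is at most 0.005 × 110574 = 552.87 m.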